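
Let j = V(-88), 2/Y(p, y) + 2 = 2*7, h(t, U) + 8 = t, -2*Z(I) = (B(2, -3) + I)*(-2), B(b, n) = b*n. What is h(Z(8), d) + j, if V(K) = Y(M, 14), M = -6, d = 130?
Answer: -35/6 ≈ -5.8333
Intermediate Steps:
Z(I) = -6 + I (Z(I) = -(2*(-3) + I)*(-2)/2 = -(-6 + I)*(-2)/2 = -(12 - 2*I)/2 = -6 + I)
h(t, U) = -8 + t
Y(p, y) = 1/6 (Y(p, y) = 2/(-2 + 2*7) = 2/(-2 + 14) = 2/12 = 2*(1/12) = 1/6)
V(K) = 1/6
j = 1/6 ≈ 0.16667
h(Z(8), d) + j = (-8 + (-6 + 8)) + 1/6 = (-8 + 2) + 1/6 = -6 + 1/6 = -35/6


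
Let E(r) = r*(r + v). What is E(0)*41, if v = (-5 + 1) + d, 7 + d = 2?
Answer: 0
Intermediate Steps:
d = -5 (d = -7 + 2 = -5)
v = -9 (v = (-5 + 1) - 5 = -4 - 5 = -9)
E(r) = r*(-9 + r) (E(r) = r*(r - 9) = r*(-9 + r))
E(0)*41 = (0*(-9 + 0))*41 = (0*(-9))*41 = 0*41 = 0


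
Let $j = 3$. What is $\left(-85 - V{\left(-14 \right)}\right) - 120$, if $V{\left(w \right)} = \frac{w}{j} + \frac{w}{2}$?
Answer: $- \frac{580}{3} \approx -193.33$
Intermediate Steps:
$V{\left(w \right)} = \frac{5 w}{6}$ ($V{\left(w \right)} = \frac{w}{3} + \frac{w}{2} = \frac{5 w}{6}$)
$\left(-85 - V{\left(-14 \right)}\right) - 120 = \left(-85 - \frac{5}{6} \left(-14\right)\right) - 120 = \left(-85 - - \frac{35}{3}\right) - 120 = \left(-85 + \frac{35}{3}\right) - 120 = - \frac{220}{3} - 120 = - \frac{580}{3}$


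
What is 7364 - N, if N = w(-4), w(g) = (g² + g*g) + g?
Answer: 7336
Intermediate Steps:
w(g) = g + 2*g² (w(g) = (g² + g²) + g = 2*g² + g = g + 2*g²)
N = 28 (N = -4*(1 + 2*(-4)) = -4*(1 - 8) = -4*(-7) = 28)
7364 - N = 7364 - 1*28 = 7364 - 28 = 7336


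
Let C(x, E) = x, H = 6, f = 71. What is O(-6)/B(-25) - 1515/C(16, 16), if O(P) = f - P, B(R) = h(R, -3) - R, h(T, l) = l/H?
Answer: -10253/112 ≈ -91.545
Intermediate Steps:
h(T, l) = l/6
B(R) = -1/2 - R (B(R) = (1/6)*(-3) - R = -1/2 - R)
O(P) = 71 - P
O(-6)/B(-25) - 1515/C(16, 16) = (71 - 1*(-6))/(-1/2 - 1*(-25)) - 1515/16 = (71 + 6)/(-1/2 + 25) - 1515*1/16 = 77/(49/2) - 1515/16 = 77*(2/49) - 1515/16 = 22/7 - 1515/16 = -10253/112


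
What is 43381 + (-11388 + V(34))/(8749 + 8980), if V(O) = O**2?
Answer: 769091517/17729 ≈ 43380.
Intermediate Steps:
43381 + (-11388 + V(34))/(8749 + 8980) = 43381 + (-11388 + 34**2)/(8749 + 8980) = 43381 + (-11388 + 1156)/17729 = 43381 - 10232*1/17729 = 43381 - 10232/17729 = 769091517/17729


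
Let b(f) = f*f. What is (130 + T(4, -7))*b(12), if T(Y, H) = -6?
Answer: 17856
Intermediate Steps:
b(f) = f²
(130 + T(4, -7))*b(12) = (130 - 6)*12² = 124*144 = 17856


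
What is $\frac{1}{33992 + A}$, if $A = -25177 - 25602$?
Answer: $- \frac{1}{16787} \approx -5.957 \cdot 10^{-5}$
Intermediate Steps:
$A = -50779$
$\frac{1}{33992 + A} = \frac{1}{33992 - 50779} = \frac{1}{-16787} = - \frac{1}{16787}$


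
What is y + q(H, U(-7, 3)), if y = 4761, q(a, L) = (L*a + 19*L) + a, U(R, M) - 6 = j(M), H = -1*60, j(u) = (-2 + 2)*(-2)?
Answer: 4455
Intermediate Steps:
j(u) = 0 (j(u) = 0*(-2) = 0)
H = -60
U(R, M) = 6 (U(R, M) = 6 + 0 = 6)
q(a, L) = a + 19*L + L*a (q(a, L) = (19*L + L*a) + a = a + 19*L + L*a)
y + q(H, U(-7, 3)) = 4761 + (-60 + 19*6 + 6*(-60)) = 4761 + (-60 + 114 - 360) = 4761 - 306 = 4455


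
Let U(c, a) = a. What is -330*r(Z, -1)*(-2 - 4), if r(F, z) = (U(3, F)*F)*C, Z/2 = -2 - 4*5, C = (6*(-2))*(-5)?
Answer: 229996800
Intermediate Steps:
C = 60 (C = -12*(-5) = 60)
Z = -44 (Z = 2*(-2 - 4*5) = 2*(-2 - 20) = 2*(-22) = -44)
r(F, z) = 60*F**2 (r(F, z) = (F*F)*60 = F**2*60 = 60*F**2)
-330*r(Z, -1)*(-2 - 4) = -330*60*(-44)**2*(-2 - 4) = -330*60*1936*(-6) = -38332800*(-6) = -330*(-696960) = 229996800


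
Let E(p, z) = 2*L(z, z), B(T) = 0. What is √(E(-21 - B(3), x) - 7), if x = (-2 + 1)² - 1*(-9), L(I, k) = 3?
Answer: I ≈ 1.0*I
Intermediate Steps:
x = 10 (x = (-1)² + 9 = 1 + 9 = 10)
E(p, z) = 6 (E(p, z) = 2*3 = 6)
√(E(-21 - B(3), x) - 7) = √(6 - 7) = √(-1) = I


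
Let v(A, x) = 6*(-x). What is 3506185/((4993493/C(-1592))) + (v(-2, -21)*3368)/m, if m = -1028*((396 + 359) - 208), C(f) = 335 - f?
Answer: 949280785949249/701980252447 ≈ 1352.3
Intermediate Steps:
v(A, x) = -6*x
m = -562316 (m = -1028*(755 - 208) = -1028*547 = -562316)
3506185/((4993493/C(-1592))) + (v(-2, -21)*3368)/m = 3506185/((4993493/(335 - 1*(-1592)))) + (-6*(-21)*3368)/(-562316) = 3506185/((4993493/(335 + 1592))) + (126*3368)*(-1/562316) = 3506185/((4993493/1927)) + 424368*(-1/562316) = 3506185/((4993493*(1/1927))) - 106092/140579 = 3506185/(4993493/1927) - 106092/140579 = 3506185*(1927/4993493) - 106092/140579 = 6756418495/4993493 - 106092/140579 = 949280785949249/701980252447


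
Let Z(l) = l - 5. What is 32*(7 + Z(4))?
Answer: 192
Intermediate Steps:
Z(l) = -5 + l
32*(7 + Z(4)) = 32*(7 + (-5 + 4)) = 32*(7 - 1) = 32*6 = 192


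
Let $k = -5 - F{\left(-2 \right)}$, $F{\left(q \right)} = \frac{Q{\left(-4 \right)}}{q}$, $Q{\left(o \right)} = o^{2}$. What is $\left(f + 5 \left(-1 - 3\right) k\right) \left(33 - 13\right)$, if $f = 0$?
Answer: $-1200$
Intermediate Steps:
$F{\left(q \right)} = \frac{16}{q}$ ($F{\left(q \right)} = \frac{\left(-4\right)^{2}}{q} = \frac{16}{q}$)
$k = 3$ ($k = -5 - \frac{16}{-2} = -5 - 16 \left(- \frac{1}{2}\right) = -5 - -8 = -5 + 8 = 3$)
$\left(f + 5 \left(-1 - 3\right) k\right) \left(33 - 13\right) = \left(0 + 5 \left(-1 - 3\right) 3\right) \left(33 - 13\right) = \left(0 + 5 \left(-4\right) 3\right) 20 = \left(0 - 60\right) 20 = \left(-60\right) 20 = -1200$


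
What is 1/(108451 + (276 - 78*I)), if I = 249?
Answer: 1/89305 ≈ 1.1198e-5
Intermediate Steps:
1/(108451 + (276 - 78*I)) = 1/(108451 + (276 - 78*249)) = 1/(108451 + (276 - 19422)) = 1/(108451 - 19146) = 1/89305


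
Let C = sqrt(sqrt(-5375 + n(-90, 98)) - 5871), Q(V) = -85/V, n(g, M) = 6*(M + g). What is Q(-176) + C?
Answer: 85/176 + sqrt(-5871 + I*sqrt(5327)) ≈ 0.95922 + 76.624*I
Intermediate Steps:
n(g, M) = 6*M + 6*g
C = sqrt(-5871 + I*sqrt(5327)) (C = sqrt(sqrt(-5375 + (6*98 + 6*(-90))) - 5871) = sqrt(sqrt(-5375 + (588 - 540)) - 5871) = sqrt(sqrt(-5375 + 48) - 5871) = sqrt(sqrt(-5327) - 5871) = sqrt(I*sqrt(5327) - 5871) = sqrt(-5871 + I*sqrt(5327)) ≈ 0.4763 + 76.624*I)
Q(-176) + C = -85/(-176) + sqrt(-5871 + I*sqrt(5327)) = -85*(-1/176) + sqrt(-5871 + I*sqrt(5327)) = 85/176 + sqrt(-5871 + I*sqrt(5327))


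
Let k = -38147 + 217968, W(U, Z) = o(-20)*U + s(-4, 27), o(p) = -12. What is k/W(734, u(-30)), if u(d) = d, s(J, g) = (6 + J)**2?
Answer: -179821/8804 ≈ -20.425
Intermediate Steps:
W(U, Z) = 4 - 12*U (W(U, Z) = -12*U + (6 - 4)**2 = -12*U + 2**2 = -12*U + 4 = 4 - 12*U)
k = 179821
k/W(734, u(-30)) = 179821/(4 - 12*734) = 179821/(4 - 8808) = 179821/(-8804) = 179821*(-1/8804) = -179821/8804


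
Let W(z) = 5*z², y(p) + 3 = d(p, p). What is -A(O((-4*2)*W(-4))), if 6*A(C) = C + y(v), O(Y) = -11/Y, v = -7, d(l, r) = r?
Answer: 6389/3840 ≈ 1.6638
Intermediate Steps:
y(p) = -3 + p
A(C) = -5/3 + C/6 (A(C) = (C + (-3 - 7))/6 = (C - 10)/6 = (-10 + C)/6 = -5/3 + C/6)
-A(O((-4*2)*W(-4))) = -(-5/3 + (-11/((-4*2)*(5*(-4)²)))/6) = -(-5/3 + (-11/((-40*16)))/6) = -(-5/3 + (-11/((-8*80)))/6) = -(-5/3 + (-11/(-640))/6) = -(-5/3 + (-11*(-1/640))/6) = -(-5/3 + (⅙)*(11/640)) = -(-5/3 + 11/3840) = -1*(-6389/3840) = 6389/3840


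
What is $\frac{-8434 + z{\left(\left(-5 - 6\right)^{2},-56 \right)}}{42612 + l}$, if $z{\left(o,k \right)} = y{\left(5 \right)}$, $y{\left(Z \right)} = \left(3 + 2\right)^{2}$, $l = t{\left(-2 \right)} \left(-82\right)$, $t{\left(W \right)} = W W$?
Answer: $- \frac{8409}{42284} \approx -0.19887$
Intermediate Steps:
$t{\left(W \right)} = W^{2}$
$l = -328$ ($l = \left(-2\right)^{2} \left(-82\right) = 4 \left(-82\right) = -328$)
$y{\left(Z \right)} = 25$ ($y{\left(Z \right)} = 5^{2} = 25$)
$z{\left(o,k \right)} = 25$
$\frac{-8434 + z{\left(\left(-5 - 6\right)^{2},-56 \right)}}{42612 + l} = \frac{-8434 + 25}{42612 - 328} = - \frac{8409}{42284}$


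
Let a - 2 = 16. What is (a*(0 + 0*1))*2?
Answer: 0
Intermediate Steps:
a = 18 (a = 2 + 16 = 18)
(a*(0 + 0*1))*2 = (18*(0 + 0*1))*2 = (18*(0 + 0))*2 = (18*0)*2 = 0*2 = 0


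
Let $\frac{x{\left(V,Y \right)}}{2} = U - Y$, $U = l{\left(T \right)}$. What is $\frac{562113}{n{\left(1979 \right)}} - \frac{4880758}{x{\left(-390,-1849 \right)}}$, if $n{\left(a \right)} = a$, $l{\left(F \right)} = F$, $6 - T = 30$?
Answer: $- \frac{3803653816}{3611675} \approx -1053.2$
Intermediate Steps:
$T = -24$ ($T = 6 - 30 = -24$)
$U = -24$
$x{\left(V,Y \right)} = -48 - 2 Y$ ($x{\left(V,Y \right)} = 2 \left(-24 - Y\right) = -48 - 2 Y$)
$\frac{562113}{n{\left(1979 \right)}} - \frac{4880758}{x{\left(-390,-1849 \right)}} = \frac{562113}{1979} - \frac{4880758}{-48 - -3698} = 562113 \cdot \frac{1}{1979} - \frac{4880758}{-48 + 3698} = \frac{562113}{1979} - \frac{4880758}{3650} = \frac{562113}{1979} - \frac{2440379}{1825} = - \frac{3803653816}{3611675}$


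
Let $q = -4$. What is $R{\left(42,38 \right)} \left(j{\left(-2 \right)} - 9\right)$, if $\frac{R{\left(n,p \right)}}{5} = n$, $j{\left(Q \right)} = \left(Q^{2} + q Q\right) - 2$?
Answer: $210$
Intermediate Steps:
$j{\left(Q \right)} = -2 + Q^{2} - 4 Q$ ($j{\left(Q \right)} = \left(Q^{2} - 4 Q\right) - 2 = -2 + Q^{2} - 4 Q$)
$R{\left(n,p \right)} = 5 n$
$R{\left(42,38 \right)} \left(j{\left(-2 \right)} - 9\right) = 5 \cdot 42 \left(\left(-2 + \left(-2\right)^{2} - -8\right) - 9\right) = 210 \left(\left(-2 + 4 + 8\right) - 9\right) = 210 \left(10 - 9\right) = 210 \cdot 1 = 210$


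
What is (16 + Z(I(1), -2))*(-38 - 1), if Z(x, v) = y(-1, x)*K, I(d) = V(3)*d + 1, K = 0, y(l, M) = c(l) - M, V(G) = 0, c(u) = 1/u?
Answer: -624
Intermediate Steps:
y(l, M) = 1/l - M
I(d) = 1 (I(d) = 0*d + 1 = 0 + 1 = 1)
Z(x, v) = 0 (Z(x, v) = (1/(-1) - x)*0 = (-1 - x)*0 = 0)
(16 + Z(I(1), -2))*(-38 - 1) = (16 + 0)*(-38 - 1) = 16*(-39) = -624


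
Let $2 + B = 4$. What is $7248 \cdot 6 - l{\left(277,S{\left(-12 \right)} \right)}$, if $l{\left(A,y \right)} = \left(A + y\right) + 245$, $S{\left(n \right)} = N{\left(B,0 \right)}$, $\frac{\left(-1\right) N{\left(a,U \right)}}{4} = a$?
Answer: $42974$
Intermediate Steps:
$B = 2$ ($B = -2 + 4 = 2$)
$N{\left(a,U \right)} = - 4 a$
$S{\left(n \right)} = -8$ ($S{\left(n \right)} = \left(-4\right) 2 = -8$)
$l{\left(A,y \right)} = 245 + A + y$
$7248 \cdot 6 - l{\left(277,S{\left(-12 \right)} \right)} = 7248 \cdot 6 - \left(245 + 277 - 8\right) = 43488 - 514 = 42974$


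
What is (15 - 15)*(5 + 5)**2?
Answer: 0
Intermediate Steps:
(15 - 15)*(5 + 5)**2 = 0*10**2 = 0*100 = 0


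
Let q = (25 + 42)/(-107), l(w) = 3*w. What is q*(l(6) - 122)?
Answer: 6968/107 ≈ 65.121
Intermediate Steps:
q = -67/107 (q = 67*(-1/107) = -67/107 ≈ -0.62617)
q*(l(6) - 122) = -67*(3*6 - 122)/107 = -67*(18 - 122)/107 = -67/107*(-104) = 6968/107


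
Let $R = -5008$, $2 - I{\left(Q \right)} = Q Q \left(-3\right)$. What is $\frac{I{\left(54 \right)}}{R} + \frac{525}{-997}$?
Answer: $- \frac{5676475}{2496488} \approx -2.2738$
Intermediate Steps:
$I{\left(Q \right)} = 2 + 3 Q^{2}$ ($I{\left(Q \right)} = 2 - Q Q \left(-3\right) = 2 - Q^{2} \left(-3\right) = 2 - - 3 Q^{2} = 2 + 3 Q^{2}$)
$\frac{I{\left(54 \right)}}{R} + \frac{525}{-997} = \frac{2 + 3 \cdot 54^{2}}{-5008} + \frac{525}{-997} = \left(2 + 3 \cdot 2916\right) \left(- \frac{1}{5008}\right) + 525 \left(- \frac{1}{997}\right) = \left(2 + 8748\right) \left(- \frac{1}{5008}\right) - \frac{525}{997} = 8750 \left(- \frac{1}{5008}\right) - \frac{525}{997} = - \frac{4375}{2504} - \frac{525}{997} = - \frac{5676475}{2496488}$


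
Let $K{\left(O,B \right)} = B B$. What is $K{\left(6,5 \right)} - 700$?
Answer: $-675$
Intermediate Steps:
$K{\left(O,B \right)} = B^{2}$
$K{\left(6,5 \right)} - 700 = 5^{2} - 700 = 25 - 700 = -675$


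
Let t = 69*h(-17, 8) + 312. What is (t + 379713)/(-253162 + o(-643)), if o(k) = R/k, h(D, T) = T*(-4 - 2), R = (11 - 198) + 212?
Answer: -242226459/162783191 ≈ -1.4880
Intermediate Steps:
R = 25 (R = -187 + 212 = 25)
h(D, T) = -6*T (h(D, T) = T*(-6) = -6*T)
o(k) = 25/k
t = -3000 (t = 69*(-6*8) + 312 = 69*(-48) + 312 = -3312 + 312 = -3000)
(t + 379713)/(-253162 + o(-643)) = (-3000 + 379713)/(-253162 + 25/(-643)) = 376713/(-253162 + 25*(-1/643)) = 376713/(-253162 - 25/643) = 376713/(-162783191/643) = 376713*(-643/162783191) = -242226459/162783191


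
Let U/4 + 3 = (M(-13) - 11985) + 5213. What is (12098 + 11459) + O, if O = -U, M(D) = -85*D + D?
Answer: 46289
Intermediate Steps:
M(D) = -84*D
U = -22732 (U = -12 + 4*((-84*(-13) - 11985) + 5213) = -12 + 4*((1092 - 11985) + 5213) = -12 + 4*(-10893 + 5213) = -12 + 4*(-5680) = -12 - 22720 = -22732)
O = 22732 (O = -1*(-22732) = 22732)
(12098 + 11459) + O = (12098 + 11459) + 22732 = 23557 + 22732 = 46289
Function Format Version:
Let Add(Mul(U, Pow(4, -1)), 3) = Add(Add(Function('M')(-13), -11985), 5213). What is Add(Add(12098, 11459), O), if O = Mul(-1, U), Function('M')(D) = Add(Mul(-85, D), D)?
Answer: 46289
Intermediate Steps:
Function('M')(D) = Mul(-84, D)
U = -22732 (U = Add(-12, Mul(4, Add(Add(Mul(-84, -13), -11985), 5213))) = Add(-12, Mul(4, Add(Add(1092, -11985), 5213))) = Add(-12, Mul(4, Add(-10893, 5213))) = Add(-12, Mul(4, -5680)) = Add(-12, -22720) = -22732)
O = 22732 (O = Mul(-1, -22732) = 22732)
Add(Add(12098, 11459), O) = Add(Add(12098, 11459), 22732) = Add(23557, 22732) = 46289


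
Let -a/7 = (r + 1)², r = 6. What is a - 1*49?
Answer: -392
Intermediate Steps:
a = -343 (a = -7*(6 + 1)² = -7*7² = -7*49 = -343)
a - 1*49 = -343 - 1*49 = -343 - 49 = -392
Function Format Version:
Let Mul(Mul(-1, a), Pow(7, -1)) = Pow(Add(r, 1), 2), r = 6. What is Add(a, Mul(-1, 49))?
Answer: -392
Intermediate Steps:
a = -343 (a = Mul(-7, Pow(Add(6, 1), 2)) = Mul(-7, Pow(7, 2)) = Mul(-7, 49) = -343)
Add(a, Mul(-1, 49)) = Add(-343, Mul(-1, 49)) = Add(-343, -49) = -392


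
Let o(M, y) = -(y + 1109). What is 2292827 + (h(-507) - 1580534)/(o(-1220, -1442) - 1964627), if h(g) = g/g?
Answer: 4503787899671/1964294 ≈ 2.2928e+6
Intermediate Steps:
o(M, y) = -1109 - y (o(M, y) = -(1109 + y) = -1109 - y)
h(g) = 1
2292827 + (h(-507) - 1580534)/(o(-1220, -1442) - 1964627) = 2292827 + (1 - 1580534)/((-1109 - 1*(-1442)) - 1964627) = 2292827 - 1580533/((-1109 + 1442) - 1964627) = 2292827 - 1580533/(333 - 1964627) = 2292827 - 1580533/(-1964294) = 2292827 - 1580533*(-1/1964294) = 2292827 + 1580533/1964294 = 4503787899671/1964294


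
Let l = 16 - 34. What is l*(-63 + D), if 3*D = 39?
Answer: 900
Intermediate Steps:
D = 13 (D = (1/3)*39 = 13)
l = -18
l*(-63 + D) = -18*(-63 + 13) = -18*(-50) = 900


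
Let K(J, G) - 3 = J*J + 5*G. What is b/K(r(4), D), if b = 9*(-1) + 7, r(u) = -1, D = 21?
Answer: -2/109 ≈ -0.018349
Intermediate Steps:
K(J, G) = 3 + J² + 5*G (K(J, G) = 3 + (J*J + 5*G) = 3 + (J² + 5*G) = 3 + J² + 5*G)
b = -2 (b = -9 + 7 = -2)
b/K(r(4), D) = -2/(3 + (-1)² + 5*21) = -2/(3 + 1 + 105) = -2/109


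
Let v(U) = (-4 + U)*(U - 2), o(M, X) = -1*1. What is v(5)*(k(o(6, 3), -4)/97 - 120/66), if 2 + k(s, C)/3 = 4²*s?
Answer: -7602/1067 ≈ -7.1246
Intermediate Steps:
o(M, X) = -1
k(s, C) = -6 + 48*s (k(s, C) = -6 + 3*(4²*s) = -6 + 3*(16*s) = -6 + 48*s)
v(U) = (-4 + U)*(-2 + U)
v(5)*(k(o(6, 3), -4)/97 - 120/66) = (8 + 5² - 6*5)*((-6 + 48*(-1))/97 - 120/66) = (8 + 25 - 30)*((-6 - 48)*(1/97) - 120*1/66) = 3*(-54*1/97 - 20/11) = 3*(-54/97 - 20/11) = 3*(-2534/1067) = -7602/1067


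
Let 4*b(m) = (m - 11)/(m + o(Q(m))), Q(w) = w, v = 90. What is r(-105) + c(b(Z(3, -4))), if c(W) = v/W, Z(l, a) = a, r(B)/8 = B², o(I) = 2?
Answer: 88248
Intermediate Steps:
r(B) = 8*B²
b(m) = (-11 + m)/(4*(2 + m)) (b(m) = ((m - 11)/(m + 2))/4 = ((-11 + m)/(2 + m))/4 = (-11 + m)/(4*(2 + m)))
c(W) = 90/W
r(-105) + c(b(Z(3, -4))) = 8*(-105)² + 90/(((-11 - 4)/(4*(2 - 4)))) = 8*11025 + 90/(((¼)*(-15)/(-2))) = 88200 + 90/(((¼)*(-½)*(-15))) = 88200 + 90/(15/8) = 88200 + 90*(8/15) = 88200 + 48 = 88248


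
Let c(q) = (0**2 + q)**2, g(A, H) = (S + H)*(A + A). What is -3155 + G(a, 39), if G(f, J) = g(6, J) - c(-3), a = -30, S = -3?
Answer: -2732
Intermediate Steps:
g(A, H) = 2*A*(-3 + H) (g(A, H) = (-3 + H)*(A + A) = (-3 + H)*(2*A) = 2*A*(-3 + H))
c(q) = q**2 (c(q) = (0 + q)**2 = q**2)
G(f, J) = -45 + 12*J (G(f, J) = 2*6*(-3 + J) - 1*(-3)**2 = (-36 + 12*J) - 1*9 = (-36 + 12*J) - 9 = -45 + 12*J)
-3155 + G(a, 39) = -3155 + (-45 + 12*39) = -3155 + (-45 + 468) = -3155 + 423 = -2732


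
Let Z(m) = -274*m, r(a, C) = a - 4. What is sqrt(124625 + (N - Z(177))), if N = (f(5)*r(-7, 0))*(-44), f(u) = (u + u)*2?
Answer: sqrt(182803) ≈ 427.55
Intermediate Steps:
r(a, C) = -4 + a
f(u) = 4*u (f(u) = (2*u)*2 = 4*u)
N = 9680 (N = ((4*5)*(-4 - 7))*(-44) = (20*(-11))*(-44) = -220*(-44) = 9680)
sqrt(124625 + (N - Z(177))) = sqrt(124625 + (9680 - (-274)*177)) = sqrt(124625 + (9680 - 1*(-48498))) = sqrt(124625 + (9680 + 48498)) = sqrt(124625 + 58178) = sqrt(182803)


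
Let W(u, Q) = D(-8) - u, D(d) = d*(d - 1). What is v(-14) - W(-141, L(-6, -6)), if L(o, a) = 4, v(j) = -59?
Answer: -272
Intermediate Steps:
D(d) = d*(-1 + d)
W(u, Q) = 72 - u (W(u, Q) = -8*(-1 - 8) - u = -8*(-9) - u = 72 - u)
v(-14) - W(-141, L(-6, -6)) = -59 - (72 - 1*(-141)) = -59 - (72 + 141) = -59 - 1*213 = -59 - 213 = -272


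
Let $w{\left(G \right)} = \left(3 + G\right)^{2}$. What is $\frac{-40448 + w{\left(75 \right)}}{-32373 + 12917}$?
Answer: $\frac{8591}{4864} \approx 1.7662$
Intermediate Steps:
$\frac{-40448 + w{\left(75 \right)}}{-32373 + 12917} = \frac{-40448 + \left(3 + 75\right)^{2}}{-32373 + 12917} = \frac{-40448 + 78^{2}}{-19456} = \left(-40448 + 6084\right) \left(- \frac{1}{19456}\right) = \left(-34364\right) \left(- \frac{1}{19456}\right) = \frac{8591}{4864}$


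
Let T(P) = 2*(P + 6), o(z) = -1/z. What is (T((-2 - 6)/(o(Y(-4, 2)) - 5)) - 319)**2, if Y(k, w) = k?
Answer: 33281361/361 ≈ 92192.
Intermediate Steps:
T(P) = 12 + 2*P (T(P) = 2*(6 + P) = 12 + 2*P)
(T((-2 - 6)/(o(Y(-4, 2)) - 5)) - 319)**2 = ((12 + 2*((-2 - 6)/(-1/(-4) - 5))) - 319)**2 = ((12 + 2*(-8/(-1*(-1/4) - 5))) - 319)**2 = ((12 + 2*(-8/(1/4 - 5))) - 319)**2 = ((12 + 2*(-8/(-19/4))) - 319)**2 = ((12 + 2*(-8*(-4/19))) - 319)**2 = ((12 + 2*(32/19)) - 319)**2 = ((12 + 64/19) - 319)**2 = (292/19 - 319)**2 = (-5769/19)**2 = 33281361/361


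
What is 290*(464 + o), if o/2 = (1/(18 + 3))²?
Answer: 59341540/441 ≈ 1.3456e+5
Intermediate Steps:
o = 2/441 (o = 2*(1/(18 + 3))² = 2*(1/21)² = 2*(1/441) = 2/441 ≈ 0.0045351)
290*(464 + o) = 290*(464 + 2/441) = 290*(204626/441) = 59341540/441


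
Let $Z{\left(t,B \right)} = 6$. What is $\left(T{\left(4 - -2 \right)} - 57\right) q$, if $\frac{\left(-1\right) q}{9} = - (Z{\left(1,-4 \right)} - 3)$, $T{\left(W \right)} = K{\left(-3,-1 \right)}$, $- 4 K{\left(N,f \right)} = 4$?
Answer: $-1566$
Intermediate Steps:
$K{\left(N,f \right)} = -1$ ($K{\left(N,f \right)} = \left(- \frac{1}{4}\right) 4 = -1$)
$T{\left(W \right)} = -1$
$q = 27$ ($q = - 9 \left(- (6 - 3)\right) = - 9 \left(\left(-1\right) 3\right) = \left(-9\right) \left(-3\right) = 27$)
$\left(T{\left(4 - -2 \right)} - 57\right) q = \left(-1 - 57\right) 27 = \left(-58\right) 27 = -1566$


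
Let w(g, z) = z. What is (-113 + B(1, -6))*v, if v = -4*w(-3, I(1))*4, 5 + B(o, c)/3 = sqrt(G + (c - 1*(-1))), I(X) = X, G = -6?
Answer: 2048 - 48*I*sqrt(11) ≈ 2048.0 - 159.2*I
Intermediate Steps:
B(o, c) = -15 + 3*sqrt(-5 + c) (B(o, c) = -15 + 3*sqrt(-6 + (c - 1*(-1))) = -15 + 3*sqrt(-6 + (c + 1)) = -15 + 3*sqrt(-6 + (1 + c)) = -15 + 3*sqrt(-5 + c))
v = -16 (v = -4*1*4 = -4*4 = -16)
(-113 + B(1, -6))*v = (-113 + (-15 + 3*sqrt(-5 - 6)))*(-16) = (-113 + (-15 + 3*sqrt(-11)))*(-16) = (-113 + (-15 + 3*(I*sqrt(11))))*(-16) = (-113 + (-15 + 3*I*sqrt(11)))*(-16) = (-128 + 3*I*sqrt(11))*(-16) = 2048 - 48*I*sqrt(11)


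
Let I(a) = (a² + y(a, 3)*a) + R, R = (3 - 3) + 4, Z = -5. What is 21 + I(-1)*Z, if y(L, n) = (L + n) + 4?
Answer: 26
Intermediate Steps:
y(L, n) = 4 + L + n
R = 4 (R = 0 + 4 = 4)
I(a) = 4 + a² + a*(7 + a) (I(a) = (a² + (4 + a + 3)*a) + 4 = (a² + (7 + a)*a) + 4 = (a² + a*(7 + a)) + 4 = 4 + a² + a*(7 + a))
21 + I(-1)*Z = 21 + (4 + (-1)² - (7 - 1))*(-5) = 21 + (4 + 1 - 1*6)*(-5) = 21 + (4 + 1 - 6)*(-5) = 21 - 1*(-5) = 21 + 5 = 26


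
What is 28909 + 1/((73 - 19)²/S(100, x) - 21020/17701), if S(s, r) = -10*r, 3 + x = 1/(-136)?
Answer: 100224937041637/3466909988 ≈ 28909.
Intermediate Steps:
x = -409/136 (x = -3 + 1/(-136) = -3 - 1/136 = -409/136 ≈ -3.0074)
28909 + 1/((73 - 19)²/S(100, x) - 21020/17701) = 28909 + 1/((73 - 19)²/((-10*(-409/136))) - 21020/17701) = 28909 + 1/(54²/(2045/68) - 21020*1/17701) = 28909 + 1/(2916*(68/2045) - 21020/17701) = 28909 + 1/(198288/2045 - 21020/17701) = 28909 + 1/(3466909988/36198545) = 28909 + 36198545/3466909988 = 100224937041637/3466909988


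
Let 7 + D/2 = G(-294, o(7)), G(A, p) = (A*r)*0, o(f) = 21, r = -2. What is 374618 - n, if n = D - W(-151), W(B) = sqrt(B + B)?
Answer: 374632 + I*sqrt(302) ≈ 3.7463e+5 + 17.378*I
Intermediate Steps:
W(B) = sqrt(2)*sqrt(B) (W(B) = sqrt(2*B) = sqrt(2)*sqrt(B))
G(A, p) = 0 (G(A, p) = (A*(-2))*0 = -2*A*0 = 0)
D = -14 (D = -14 + 2*0 = -14 + 0 = -14)
n = -14 - I*sqrt(302) (n = -14 - sqrt(2)*sqrt(-151) = -14 - sqrt(2)*I*sqrt(151) = -14 - I*sqrt(302) ≈ -14.0 - 17.378*I)
374618 - n = 374618 - (-14 - I*sqrt(302)) = 374618 + (14 + I*sqrt(302)) = 374632 + I*sqrt(302)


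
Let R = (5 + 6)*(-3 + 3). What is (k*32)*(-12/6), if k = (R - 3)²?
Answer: -576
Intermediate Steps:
R = 0 (R = 11*0 = 0)
k = 9 (k = (0 - 3)² = (-3)² = 9)
(k*32)*(-12/6) = (9*32)*(-12/6) = 288*(-12*⅙) = 288*(-2) = -576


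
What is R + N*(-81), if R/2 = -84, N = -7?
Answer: 399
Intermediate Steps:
R = -168 (R = 2*(-84) = -168)
R + N*(-81) = -168 - 7*(-81) = -168 + 567 = 399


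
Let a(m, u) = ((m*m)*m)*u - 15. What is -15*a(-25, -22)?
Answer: -5156025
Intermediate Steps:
a(m, u) = -15 + u*m**3 (a(m, u) = (m**2*m)*u - 15 = m**3*u - 15 = u*m**3 - 15 = -15 + u*m**3)
-15*a(-25, -22) = -15*(-15 - 22*(-25)**3) = -15*(-15 - 22*(-15625)) = -15*(-15 + 343750) = -15*343735 = -5156025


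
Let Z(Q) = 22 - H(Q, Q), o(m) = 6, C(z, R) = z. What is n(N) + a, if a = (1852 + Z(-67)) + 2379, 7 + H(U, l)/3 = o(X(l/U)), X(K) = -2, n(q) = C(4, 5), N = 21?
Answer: 4260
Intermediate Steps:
n(q) = 4
H(U, l) = -3 (H(U, l) = -21 + 3*6 = -21 + 18 = -3)
Z(Q) = 25 (Z(Q) = 22 - 1*(-3) = 22 + 3 = 25)
a = 4256 (a = (1852 + 25) + 2379 = 1877 + 2379 = 4256)
n(N) + a = 4 + 4256 = 4260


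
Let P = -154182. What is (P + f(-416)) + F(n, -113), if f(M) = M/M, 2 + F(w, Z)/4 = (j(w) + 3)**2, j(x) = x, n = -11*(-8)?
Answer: -121065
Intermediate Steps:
n = 88
F(w, Z) = -8 + 4*(3 + w)**2 (F(w, Z) = -8 + 4*(w + 3)**2 = -8 + 4*(3 + w)**2)
f(M) = 1
(P + f(-416)) + F(n, -113) = (-154182 + 1) + (-8 + 4*(3 + 88)**2) = -154181 + (-8 + 4*91**2) = -154181 + (-8 + 4*8281) = -154181 + (-8 + 33124) = -154181 + 33116 = -121065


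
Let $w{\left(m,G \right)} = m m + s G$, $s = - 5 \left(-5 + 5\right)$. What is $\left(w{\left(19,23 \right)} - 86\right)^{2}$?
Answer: $75625$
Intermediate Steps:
$s = 0$ ($s = \left(-5\right) 0 = 0$)
$w{\left(m,G \right)} = m^{2}$ ($w{\left(m,G \right)} = m m + 0 G = m^{2} + 0 = m^{2}$)
$\left(w{\left(19,23 \right)} - 86\right)^{2} = \left(19^{2} - 86\right)^{2} = \left(361 - 86\right)^{2} = 275^{2} = 75625$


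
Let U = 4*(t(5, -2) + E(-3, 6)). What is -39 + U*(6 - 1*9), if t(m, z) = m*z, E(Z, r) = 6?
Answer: 9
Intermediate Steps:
U = -16 (U = 4*(5*(-2) + 6) = 4*(-10 + 6) = 4*(-4) = -16)
-39 + U*(6 - 1*9) = -39 - 16*(6 - 1*9) = -39 - 16*(6 - 9) = -39 - 16*(-3) = -39 + 48 = 9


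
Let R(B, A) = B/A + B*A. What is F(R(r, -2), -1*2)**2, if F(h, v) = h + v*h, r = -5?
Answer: 625/4 ≈ 156.25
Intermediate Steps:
R(B, A) = A*B + B/A (R(B, A) = B/A + A*B = A*B + B/A)
F(h, v) = h + h*v
F(R(r, -2), -1*2)**2 = ((-2*(-5) - 5/(-2))*(1 - 1*2))**2 = ((10 - 5*(-1/2))*(1 - 2))**2 = ((10 + 5/2)*(-1))**2 = ((25/2)*(-1))**2 = (-25/2)**2 = 625/4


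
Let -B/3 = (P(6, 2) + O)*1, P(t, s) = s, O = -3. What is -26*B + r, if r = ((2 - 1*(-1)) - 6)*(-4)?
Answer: -66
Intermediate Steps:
r = 12 (r = ((2 + 1) - 6)*(-4) = (3 - 6)*(-4) = -3*(-4) = 12)
B = 3 (B = -3*(2 - 3) = -(-3) = -3*(-1) = 3)
-26*B + r = -26*3 + 12 = -78 + 12 = -66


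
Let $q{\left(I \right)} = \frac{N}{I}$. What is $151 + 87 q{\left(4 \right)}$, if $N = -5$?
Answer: $\frac{169}{4} \approx 42.25$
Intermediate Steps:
$q{\left(I \right)} = - \frac{5}{I}$
$151 + 87 q{\left(4 \right)} = 151 + 87 \left(- \frac{5}{4}\right) = 151 - \frac{435}{4} = \frac{169}{4}$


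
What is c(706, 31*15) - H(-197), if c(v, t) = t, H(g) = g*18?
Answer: 4011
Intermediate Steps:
H(g) = 18*g
c(706, 31*15) - H(-197) = 31*15 - 18*(-197) = 465 - 1*(-3546) = 465 + 3546 = 4011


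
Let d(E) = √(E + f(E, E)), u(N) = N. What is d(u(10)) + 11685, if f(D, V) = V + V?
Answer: 11685 + √30 ≈ 11690.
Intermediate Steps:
f(D, V) = 2*V
d(E) = √3*√E (d(E) = √(E + 2*E) = √(3*E) = √3*√E)
d(u(10)) + 11685 = √3*√10 + 11685 = √30 + 11685 = 11685 + √30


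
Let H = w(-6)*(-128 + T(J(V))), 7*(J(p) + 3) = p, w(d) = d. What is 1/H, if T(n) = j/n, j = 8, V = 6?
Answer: 5/3952 ≈ 0.0012652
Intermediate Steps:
J(p) = -3 + p/7
T(n) = 8/n
H = 3952/5 (H = -6*(-128 + 8/(-3 + (⅐)*6)) = -6*(-128 + 8/(-3 + 6/7)) = -6*(-128 + 8/(-15/7)) = -6*(-128 + 8*(-7/15)) = -6*(-128 - 56/15) = -6*(-1976/15) = 3952/5 ≈ 790.40)
1/H = 1/(3952/5) = 5/3952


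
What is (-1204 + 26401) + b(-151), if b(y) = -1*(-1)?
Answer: 25198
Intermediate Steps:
b(y) = 1
(-1204 + 26401) + b(-151) = (-1204 + 26401) + 1 = 25197 + 1 = 25198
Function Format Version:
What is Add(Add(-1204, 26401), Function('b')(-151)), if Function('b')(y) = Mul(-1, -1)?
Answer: 25198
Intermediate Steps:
Function('b')(y) = 1
Add(Add(-1204, 26401), Function('b')(-151)) = Add(Add(-1204, 26401), 1) = Add(25197, 1) = 25198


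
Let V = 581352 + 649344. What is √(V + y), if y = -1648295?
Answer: 13*I*√2471 ≈ 646.22*I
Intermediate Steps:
V = 1230696
√(V + y) = √(1230696 - 1648295) = √(-417599) = 13*I*√2471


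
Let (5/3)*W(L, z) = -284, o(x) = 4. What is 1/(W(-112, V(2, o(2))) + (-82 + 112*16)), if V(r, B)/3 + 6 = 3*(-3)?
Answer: 5/7698 ≈ 0.00064952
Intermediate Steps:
V(r, B) = -45 (V(r, B) = -18 + 3*(3*(-3)) = -18 + 3*(-9) = -18 - 27 = -45)
W(L, z) = -852/5 (W(L, z) = (3/5)*(-284) = -852/5)
1/(W(-112, V(2, o(2))) + (-82 + 112*16)) = 1/(-852/5 + (-82 + 112*16)) = 1/(-852/5 + (-82 + 1792)) = 1/(-852/5 + 1710) = 1/(7698/5) = 5/7698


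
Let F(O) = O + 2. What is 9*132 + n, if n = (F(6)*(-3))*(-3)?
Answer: 1260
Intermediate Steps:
F(O) = 2 + O
n = 72 (n = ((2 + 6)*(-3))*(-3) = (8*(-3))*(-3) = -24*(-3) = 72)
9*132 + n = 9*132 + 72 = 1188 + 72 = 1260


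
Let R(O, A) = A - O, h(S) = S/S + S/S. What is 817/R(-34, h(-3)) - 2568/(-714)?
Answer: 112631/4284 ≈ 26.291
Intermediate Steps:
h(S) = 2 (h(S) = 1 + 1 = 2)
817/R(-34, h(-3)) - 2568/(-714) = 817/(2 - 1*(-34)) - 2568/(-714) = 817/(2 + 34) - 2568*(-1/714) = 817/36 + 428/119 = 112631/4284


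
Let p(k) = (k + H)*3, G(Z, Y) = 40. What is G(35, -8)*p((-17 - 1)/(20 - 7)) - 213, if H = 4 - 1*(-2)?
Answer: 4431/13 ≈ 340.85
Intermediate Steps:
H = 6 (H = 4 + 2 = 6)
p(k) = 18 + 3*k (p(k) = (k + 6)*3 = (6 + k)*3 = 18 + 3*k)
G(35, -8)*p((-17 - 1)/(20 - 7)) - 213 = 40*(18 + 3*((-17 - 1)/(20 - 7))) - 213 = 40*(18 + 3*(-18/13)) - 213 = 40*(18 - 54/13) - 213 = 40*(180/13) - 213 = 7200/13 - 213 = 4431/13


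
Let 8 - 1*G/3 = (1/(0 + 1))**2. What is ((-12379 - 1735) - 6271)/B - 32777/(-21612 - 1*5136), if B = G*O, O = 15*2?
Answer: -5828983/187236 ≈ -31.132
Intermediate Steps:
O = 30
G = 21 (G = 24 - 3/(0 + 1)**2 = 24 - 3*(1/1)**2 = 24 - 3*1**2 = 24 - 3*1 = 24 - 3 = 21)
B = 630 (B = 21*30 = 630)
((-12379 - 1735) - 6271)/B - 32777/(-21612 - 1*5136) = ((-12379 - 1735) - 6271)/630 - 32777/(-21612 - 1*5136) = (-14114 - 6271)*(1/630) - 32777/(-21612 - 5136) = -20385*1/630 - 32777/(-26748) = -453/14 - 32777*(-1/26748) = -453/14 + 32777/26748 = -5828983/187236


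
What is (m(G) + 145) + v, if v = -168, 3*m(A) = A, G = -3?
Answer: -24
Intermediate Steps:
m(A) = A/3
(m(G) + 145) + v = ((⅓)*(-3) + 145) - 168 = (-1 + 145) - 168 = 144 - 168 = -24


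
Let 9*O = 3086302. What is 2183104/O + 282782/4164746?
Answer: 20675353379105/3213415977323 ≈ 6.4341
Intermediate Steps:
O = 3086302/9 (O = (1/9)*3086302 = 3086302/9 ≈ 3.4292e+5)
2183104/O + 282782/4164746 = 2183104/(3086302/9) + 282782/4164746 = 2183104*(9/3086302) + 282782*(1/4164746) = 9823968/1543151 + 141391/2082373 = 20675353379105/3213415977323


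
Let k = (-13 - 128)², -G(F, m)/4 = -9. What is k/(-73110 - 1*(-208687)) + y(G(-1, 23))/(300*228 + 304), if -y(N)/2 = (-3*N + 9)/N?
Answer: 2733299795/18629364416 ≈ 0.14672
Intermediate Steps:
G(F, m) = 36 (G(F, m) = -4*(-9) = 36)
k = 19881 (k = (-141)² = 19881)
y(N) = -2*(9 - 3*N)/N (y(N) = -2*(-3*N + 9)/N = -2*(9 - 3*N)/N)
k/(-73110 - 1*(-208687)) + y(G(-1, 23))/(300*228 + 304) = 19881/(-73110 - 1*(-208687)) + (6 - 18/36)/(300*228 + 304) = 19881/(-73110 + 208687) + (6 - 18*1/36)/(68400 + 304) = 19881/135577 + (6 - ½)/68704 = 19881*(1/135577) + (11/2)*(1/68704) = 19881/135577 + 11/137408 = 2733299795/18629364416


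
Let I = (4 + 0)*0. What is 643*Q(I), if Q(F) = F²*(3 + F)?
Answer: 0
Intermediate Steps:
I = 0 (I = 4*0 = 0)
643*Q(I) = 643*(0²*(3 + 0)) = 643*(0*3) = 643*0 = 0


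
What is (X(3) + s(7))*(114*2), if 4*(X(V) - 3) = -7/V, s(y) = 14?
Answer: 3743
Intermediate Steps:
X(V) = 3 - 7/(4*V) (X(V) = 3 + (-7/V)/4 = 3 - 7/(4*V))
(X(3) + s(7))*(114*2) = ((3 - 7/4/3) + 14)*(114*2) = ((3 - 7/4*⅓) + 14)*228 = ((3 - 7/12) + 14)*228 = (29/12 + 14)*228 = (197/12)*228 = 3743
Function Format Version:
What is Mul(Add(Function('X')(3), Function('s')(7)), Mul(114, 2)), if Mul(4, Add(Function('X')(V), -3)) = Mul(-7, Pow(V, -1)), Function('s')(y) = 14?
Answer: 3743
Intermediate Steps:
Function('X')(V) = Add(3, Mul(Rational(-7, 4), Pow(V, -1))) (Function('X')(V) = Add(3, Mul(Rational(1, 4), Mul(-7, Pow(V, -1)))) = Add(3, Mul(Rational(-7, 4), Pow(V, -1))))
Mul(Add(Function('X')(3), Function('s')(7)), Mul(114, 2)) = Mul(Add(Add(3, Mul(Rational(-7, 4), Pow(3, -1))), 14), Mul(114, 2)) = Mul(Add(Add(3, Mul(Rational(-7, 4), Rational(1, 3))), 14), 228) = Mul(Add(Add(3, Rational(-7, 12)), 14), 228) = Mul(Add(Rational(29, 12), 14), 228) = Mul(Rational(197, 12), 228) = 3743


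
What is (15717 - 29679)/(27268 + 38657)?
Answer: -4654/21975 ≈ -0.21179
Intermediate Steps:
(15717 - 29679)/(27268 + 38657) = -13962/65925 = -13962*1/65925 = -4654/21975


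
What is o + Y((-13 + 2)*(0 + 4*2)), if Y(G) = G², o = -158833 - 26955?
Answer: -178044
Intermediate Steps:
o = -185788
o + Y((-13 + 2)*(0 + 4*2)) = -185788 + ((-13 + 2)*(0 + 4*2))² = -185788 + (-11*(0 + 8))² = -185788 + (-11*8)² = -185788 + (-88)² = -185788 + 7744 = -178044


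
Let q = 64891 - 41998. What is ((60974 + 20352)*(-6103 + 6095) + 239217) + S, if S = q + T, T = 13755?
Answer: -374743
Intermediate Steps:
q = 22893
S = 36648 (S = 22893 + 13755 = 36648)
((60974 + 20352)*(-6103 + 6095) + 239217) + S = ((60974 + 20352)*(-6103 + 6095) + 239217) + 36648 = (81326*(-8) + 239217) + 36648 = (-650608 + 239217) + 36648 = -411391 + 36648 = -374743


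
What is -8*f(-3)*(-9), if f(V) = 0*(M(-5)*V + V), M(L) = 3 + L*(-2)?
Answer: 0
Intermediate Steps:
M(L) = 3 - 2*L
f(V) = 0 (f(V) = 0*((3 - 2*(-5))*V + V) = 0*((3 + 10)*V + V) = 0*(13*V + V) = 0*(14*V) = 0)
-8*f(-3)*(-9) = -8*0*(-9) = 0*(-9) = 0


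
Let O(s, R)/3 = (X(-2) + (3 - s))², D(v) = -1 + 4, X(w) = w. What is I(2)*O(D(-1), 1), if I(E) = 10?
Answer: 120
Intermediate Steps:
D(v) = 3
O(s, R) = 3*(1 - s)² (O(s, R) = 3*(-2 + (3 - s))² = 3*(1 - s)²)
I(2)*O(D(-1), 1) = 10*(3*(-1 + 3)²) = 10*(3*2²) = 10*(3*4) = 10*12 = 120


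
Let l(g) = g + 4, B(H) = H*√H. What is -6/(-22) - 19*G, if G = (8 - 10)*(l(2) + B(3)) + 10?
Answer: 421/11 + 114*√3 ≈ 235.73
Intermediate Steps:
B(H) = H^(3/2)
l(g) = 4 + g
G = -2 - 6*√3 (G = (8 - 10)*((4 + 2) + 3^(3/2)) + 10 = -2*(6 + 3*√3) + 10 = (-12 - 6*√3) + 10 = -2 - 6*√3 ≈ -12.392)
-6/(-22) - 19*G = -6/(-22) - 19*(-2 - 6*√3) = -6*(-1/22) + (38 + 114*√3) = 3/11 + (38 + 114*√3) = 421/11 + 114*√3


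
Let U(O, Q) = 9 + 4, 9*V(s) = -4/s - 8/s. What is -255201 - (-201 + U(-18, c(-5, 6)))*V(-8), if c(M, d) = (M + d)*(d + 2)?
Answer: -765509/3 ≈ -2.5517e+5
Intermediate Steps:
V(s) = -4/(3*s) (V(s) = (-4/s - 8/s)/9 = (-12/s)/9 = -4/(3*s))
c(M, d) = (2 + d)*(M + d) (c(M, d) = (M + d)*(2 + d) = (2 + d)*(M + d))
U(O, Q) = 13
-255201 - (-201 + U(-18, c(-5, 6)))*V(-8) = -255201 - (-201 + 13)*(-4/3/(-8)) = -255201 - (-188)*(-4/3*(-1/8)) = -255201 - (-188)/6 = -255201 - 1*(-94/3) = -255201 + 94/3 = -765509/3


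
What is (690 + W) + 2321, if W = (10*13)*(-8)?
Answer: 1971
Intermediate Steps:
W = -1040 (W = 130*(-8) = -1040)
(690 + W) + 2321 = (690 - 1040) + 2321 = -350 + 2321 = 1971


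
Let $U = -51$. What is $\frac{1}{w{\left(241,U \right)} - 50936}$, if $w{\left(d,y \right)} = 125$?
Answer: $- \frac{1}{50811} \approx -1.9681 \cdot 10^{-5}$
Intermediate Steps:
$\frac{1}{w{\left(241,U \right)} - 50936} = \frac{1}{125 - 50936} = \frac{1}{-50811} = - \frac{1}{50811}$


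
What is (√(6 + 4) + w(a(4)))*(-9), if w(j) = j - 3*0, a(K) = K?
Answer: -36 - 9*√10 ≈ -64.460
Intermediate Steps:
w(j) = j (w(j) = j + 0 = j)
(√(6 + 4) + w(a(4)))*(-9) = (√(6 + 4) + 4)*(-9) = (√10 + 4)*(-9) = (4 + √10)*(-9) = -36 - 9*√10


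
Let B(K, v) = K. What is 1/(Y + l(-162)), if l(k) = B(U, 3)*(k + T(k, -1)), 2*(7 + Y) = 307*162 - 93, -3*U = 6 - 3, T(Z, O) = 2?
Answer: 2/49947 ≈ 4.0042e-5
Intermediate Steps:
U = -1 (U = -(6 - 3)/3 = -⅓*3 = -1)
Y = 49627/2 (Y = -7 + (307*162 - 93)/2 = -7 + (49734 - 93)/2 = -7 + (½)*49641 = -7 + 49641/2 = 49627/2 ≈ 24814.)
l(k) = -2 - k (l(k) = -(k + 2) = -(2 + k) = -2 - k)
1/(Y + l(-162)) = 1/(49627/2 + (-2 - 1*(-162))) = 1/(49627/2 + (-2 + 162)) = 1/(49627/2 + 160) = 1/(49947/2) = 2/49947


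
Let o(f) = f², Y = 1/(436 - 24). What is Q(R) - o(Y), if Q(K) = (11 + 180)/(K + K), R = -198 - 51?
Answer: -16210801/42266256 ≈ -0.38354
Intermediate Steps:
Y = 1/412 ≈ 0.0024272
R = -249
Q(K) = 191/(2*K) (Q(K) = 191/((2*K)) = 191*(1/(2*K)) = 191/(2*K))
Q(R) - o(Y) = (191/2)/(-249) - (1/412)² = (191/2)*(-1/249) - 1*1/169744 = -191/498 - 1/169744 = -16210801/42266256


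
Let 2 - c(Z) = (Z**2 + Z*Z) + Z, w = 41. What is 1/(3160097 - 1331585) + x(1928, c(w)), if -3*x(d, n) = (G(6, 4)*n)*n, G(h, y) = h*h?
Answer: -253800413161343/1828512 ≈ -1.3880e+8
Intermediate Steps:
c(Z) = 2 - Z - 2*Z**2 (c(Z) = 2 - ((Z**2 + Z*Z) + Z) = 2 - ((Z**2 + Z**2) + Z) = 2 - (2*Z**2 + Z) = 2 - (Z + 2*Z**2) = 2 + (-Z - 2*Z**2) = 2 - Z - 2*Z**2)
G(h, y) = h**2
x(d, n) = -12*n**2 (x(d, n) = -6**2*n*n/3 = -36*n*n/3 = -12*n**2)
1/(3160097 - 1331585) + x(1928, c(w)) = 1/(3160097 - 1331585) - 12*(2 - 1*41 - 2*41**2)**2 = 1/1828512 - 12*(2 - 41 - 2*1681)**2 = 1/1828512 - 12*(2 - 41 - 3362)**2 = 1/1828512 - 12*(-3401)**2 = 1/1828512 - 12*11566801 = 1/1828512 - 138801612 = -253800413161343/1828512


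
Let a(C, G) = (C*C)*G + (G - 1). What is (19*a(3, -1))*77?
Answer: -16093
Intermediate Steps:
a(C, G) = -1 + G + G*C² (a(C, G) = C²*G + (-1 + G) = G*C² + (-1 + G) = -1 + G + G*C²)
(19*a(3, -1))*77 = (19*(-1 - 1 - 1*3²))*77 = (19*(-1 - 1 - 1*9))*77 = (19*(-1 - 1 - 9))*77 = (19*(-11))*77 = -209*77 = -16093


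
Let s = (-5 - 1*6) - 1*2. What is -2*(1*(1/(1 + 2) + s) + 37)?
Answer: -146/3 ≈ -48.667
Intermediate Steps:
s = -13 (s = (-5 - 6) - 2 = -11 - 2 = -13)
-2*(1*(1/(1 + 2) + s) + 37) = -2*(1*(1/(1 + 2) - 13) + 37) = -2*(1*(1/3 - 13) + 37) = -2*(1*(-38/3) + 37) = -2*(-38/3 + 37) = -2*73/3 = -146/3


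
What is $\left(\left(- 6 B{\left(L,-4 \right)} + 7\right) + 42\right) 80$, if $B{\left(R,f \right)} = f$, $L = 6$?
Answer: $5840$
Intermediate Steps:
$\left(\left(- 6 B{\left(L,-4 \right)} + 7\right) + 42\right) 80 = \left(\left(\left(-6\right) \left(-4\right) + 7\right) + 42\right) 80 = \left(\left(24 + 7\right) + 42\right) 80 = \left(31 + 42\right) 80 = 73 \cdot 80 = 5840$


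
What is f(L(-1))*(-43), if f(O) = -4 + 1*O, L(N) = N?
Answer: 215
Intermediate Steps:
f(O) = -4 + O
f(L(-1))*(-43) = (-4 - 1)*(-43) = -5*(-43) = 215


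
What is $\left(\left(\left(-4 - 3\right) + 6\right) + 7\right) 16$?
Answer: $96$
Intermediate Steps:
$\left(\left(\left(-4 - 3\right) + 6\right) + 7\right) 16 = \left(\left(-7 + 6\right) + 7\right) 16 = \left(-1 + 7\right) 16 = 6 \cdot 16 = 96$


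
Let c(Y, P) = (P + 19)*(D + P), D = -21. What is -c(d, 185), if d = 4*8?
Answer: -33456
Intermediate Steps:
d = 32
c(Y, P) = (-21 + P)*(19 + P) (c(Y, P) = (P + 19)*(-21 + P) = (19 + P)*(-21 + P) = (-21 + P)*(19 + P))
-c(d, 185) = -(-399 + 185² - 2*185) = -(-399 + 34225 - 370) = -1*33456 = -33456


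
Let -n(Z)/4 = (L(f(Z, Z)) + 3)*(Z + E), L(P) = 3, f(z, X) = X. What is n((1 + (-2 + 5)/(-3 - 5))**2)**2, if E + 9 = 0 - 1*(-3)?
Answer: 1159929/64 ≈ 18124.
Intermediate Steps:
E = -6 (E = -9 + (0 - 1*(-3)) = -9 + (0 + 3) = -9 + 3 = -6)
n(Z) = 144 - 24*Z (n(Z) = -4*(3 + 3)*(Z - 6) = -24*(-6 + Z) = -4*(-36 + 6*Z) = 144 - 24*Z)
n((1 + (-2 + 5)/(-3 - 5))**2)**2 = (144 - 24*(1 + (-2 + 5)/(-3 - 5))**2)**2 = (144 - 24*(1 + 3/(-8))**2)**2 = (144 - 24*(1 + 3*(-1/8))**2)**2 = (144 - 24*(1 - 3/8)**2)**2 = (144 - 24*(5/8)**2)**2 = (144 - 24*25/64)**2 = (144 - 75/8)**2 = (1077/8)**2 = 1159929/64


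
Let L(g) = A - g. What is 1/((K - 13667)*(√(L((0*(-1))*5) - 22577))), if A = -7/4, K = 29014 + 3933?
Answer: -I*√1115/96737400 ≈ -3.4518e-7*I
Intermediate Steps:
K = 32947
A = -7/4 (A = -7*¼ = -7/4 ≈ -1.7500)
L(g) = -7/4 - g
1/((K - 13667)*(√(L((0*(-1))*5) - 22577))) = 1/((32947 - 13667)*(√((-7/4 - 0*(-1)*5) - 22577))) = 1/(19280*(√((-7/4 - 0*5) - 22577))) = 1/(19280*(√((-7/4 - 1*0) - 22577))) = 1/(19280*(√((-7/4 + 0) - 22577))) = 1/(19280*(√(-7/4 - 22577))) = 1/(19280*(√(-90315/4))) = 1/(19280*((9*I*√1115/2))) = (-2*I*√1115/10035)/19280 = -I*√1115/96737400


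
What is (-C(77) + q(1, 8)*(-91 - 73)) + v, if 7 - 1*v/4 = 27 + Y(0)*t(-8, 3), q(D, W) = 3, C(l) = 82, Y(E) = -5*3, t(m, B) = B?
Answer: -474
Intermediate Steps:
Y(E) = -15
v = 100 (v = 28 - 4*(27 - 15*3) = 28 - 4*(27 - 45) = 28 - 4*(-18) = 28 + 72 = 100)
(-C(77) + q(1, 8)*(-91 - 73)) + v = (-1*82 + 3*(-91 - 73)) + 100 = (-82 + 3*(-164)) + 100 = (-82 - 492) + 100 = -574 + 100 = -474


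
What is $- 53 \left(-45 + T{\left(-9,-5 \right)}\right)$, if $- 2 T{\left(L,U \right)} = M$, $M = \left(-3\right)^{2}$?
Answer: $\frac{5247}{2} \approx 2623.5$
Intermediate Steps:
$M = 9$
$T{\left(L,U \right)} = - \frac{9}{2}$ ($T{\left(L,U \right)} = \left(- \frac{1}{2}\right) 9 = - \frac{9}{2}$)
$- 53 \left(-45 + T{\left(-9,-5 \right)}\right) = - 53 \left(-45 - \frac{9}{2}\right) = \left(-53\right) \left(- \frac{99}{2}\right) = \frac{5247}{2}$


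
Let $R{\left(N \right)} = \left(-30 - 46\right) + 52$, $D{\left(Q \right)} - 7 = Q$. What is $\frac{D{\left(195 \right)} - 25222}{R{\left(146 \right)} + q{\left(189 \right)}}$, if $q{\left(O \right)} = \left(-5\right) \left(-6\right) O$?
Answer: $- \frac{4170}{941} \approx -4.4315$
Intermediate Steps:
$q{\left(O \right)} = 30 O$
$D{\left(Q \right)} = 7 + Q$
$R{\left(N \right)} = -24$ ($R{\left(N \right)} = -76 + 52 = -24$)
$\frac{D{\left(195 \right)} - 25222}{R{\left(146 \right)} + q{\left(189 \right)}} = \frac{\left(7 + 195\right) - 25222}{-24 + 30 \cdot 189} = \frac{202 - 25222}{-24 + 5670} = - \frac{25020}{5646} = \left(-25020\right) \frac{1}{5646} = - \frac{4170}{941}$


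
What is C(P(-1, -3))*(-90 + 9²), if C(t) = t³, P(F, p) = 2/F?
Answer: 72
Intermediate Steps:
C(P(-1, -3))*(-90 + 9²) = (2/(-1))³*(-90 + 9²) = (2*(-1))³*(-90 + 81) = (-2)³*(-9) = -8*(-9) = 72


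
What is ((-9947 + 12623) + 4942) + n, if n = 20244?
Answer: 27862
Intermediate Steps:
((-9947 + 12623) + 4942) + n = ((-9947 + 12623) + 4942) + 20244 = (2676 + 4942) + 20244 = 7618 + 20244 = 27862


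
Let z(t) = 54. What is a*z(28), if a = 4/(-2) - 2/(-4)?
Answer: -81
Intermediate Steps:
a = -3/2 (a = 4*(-½) - 2*(-¼) = -2 + ½ = -3/2 ≈ -1.5000)
a*z(28) = -3/2*54 = -81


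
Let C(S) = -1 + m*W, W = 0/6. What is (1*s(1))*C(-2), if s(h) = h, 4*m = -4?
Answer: -1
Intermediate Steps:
W = 0 (W = 0*(⅙) = 0)
m = -1 (m = (¼)*(-4) = -1)
C(S) = -1 (C(S) = -1 - 1*0 = -1 + 0 = -1)
(1*s(1))*C(-2) = (1*1)*(-1) = 1*(-1) = -1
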